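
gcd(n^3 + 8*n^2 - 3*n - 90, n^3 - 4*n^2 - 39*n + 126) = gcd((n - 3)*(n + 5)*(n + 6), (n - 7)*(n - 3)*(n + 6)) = n^2 + 3*n - 18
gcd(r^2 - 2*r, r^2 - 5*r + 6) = r - 2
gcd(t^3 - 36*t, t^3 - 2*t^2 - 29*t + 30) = t - 6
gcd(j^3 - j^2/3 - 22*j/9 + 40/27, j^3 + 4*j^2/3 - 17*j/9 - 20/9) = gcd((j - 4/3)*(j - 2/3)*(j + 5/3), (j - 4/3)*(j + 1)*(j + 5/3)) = j^2 + j/3 - 20/9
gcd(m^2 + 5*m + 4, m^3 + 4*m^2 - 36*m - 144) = m + 4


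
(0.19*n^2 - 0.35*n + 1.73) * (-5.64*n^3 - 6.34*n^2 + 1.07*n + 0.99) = -1.0716*n^5 + 0.7694*n^4 - 7.3349*n^3 - 11.1546*n^2 + 1.5046*n + 1.7127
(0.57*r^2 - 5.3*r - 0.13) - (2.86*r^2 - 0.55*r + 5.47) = -2.29*r^2 - 4.75*r - 5.6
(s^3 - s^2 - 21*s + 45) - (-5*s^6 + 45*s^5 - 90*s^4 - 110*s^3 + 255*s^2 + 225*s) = 5*s^6 - 45*s^5 + 90*s^4 + 111*s^3 - 256*s^2 - 246*s + 45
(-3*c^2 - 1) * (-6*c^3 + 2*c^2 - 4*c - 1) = 18*c^5 - 6*c^4 + 18*c^3 + c^2 + 4*c + 1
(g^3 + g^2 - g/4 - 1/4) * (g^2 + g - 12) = g^5 + 2*g^4 - 45*g^3/4 - 25*g^2/2 + 11*g/4 + 3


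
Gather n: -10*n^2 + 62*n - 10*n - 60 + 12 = -10*n^2 + 52*n - 48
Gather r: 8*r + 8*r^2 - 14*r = 8*r^2 - 6*r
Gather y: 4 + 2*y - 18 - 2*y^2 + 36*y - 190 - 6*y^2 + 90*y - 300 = -8*y^2 + 128*y - 504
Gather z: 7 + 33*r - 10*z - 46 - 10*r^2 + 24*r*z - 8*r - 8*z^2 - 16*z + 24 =-10*r^2 + 25*r - 8*z^2 + z*(24*r - 26) - 15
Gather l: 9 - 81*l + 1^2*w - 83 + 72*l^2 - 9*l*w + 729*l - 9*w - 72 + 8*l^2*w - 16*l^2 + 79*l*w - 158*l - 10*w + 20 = l^2*(8*w + 56) + l*(70*w + 490) - 18*w - 126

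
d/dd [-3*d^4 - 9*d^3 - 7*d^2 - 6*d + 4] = -12*d^3 - 27*d^2 - 14*d - 6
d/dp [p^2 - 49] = 2*p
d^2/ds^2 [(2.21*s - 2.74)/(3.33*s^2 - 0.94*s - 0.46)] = ((22.4032 - 44.1558*s)*(-3.33*s^2 + 0.94*s + 0.46) - (2.21*s - 2.74)*(6.66*s - 0.94)*(13.32*s - 1.88))/(-3.33*s^2 + 0.94*s + 0.46)^3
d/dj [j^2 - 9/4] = 2*j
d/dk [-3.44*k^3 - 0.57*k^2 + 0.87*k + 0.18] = -10.32*k^2 - 1.14*k + 0.87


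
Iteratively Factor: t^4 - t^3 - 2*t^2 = (t)*(t^3 - t^2 - 2*t) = t^2*(t^2 - t - 2) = t^2*(t - 2)*(t + 1)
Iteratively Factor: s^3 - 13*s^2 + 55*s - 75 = (s - 5)*(s^2 - 8*s + 15) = (s - 5)^2*(s - 3)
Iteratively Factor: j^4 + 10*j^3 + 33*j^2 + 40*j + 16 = (j + 1)*(j^3 + 9*j^2 + 24*j + 16) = (j + 1)*(j + 4)*(j^2 + 5*j + 4) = (j + 1)^2*(j + 4)*(j + 4)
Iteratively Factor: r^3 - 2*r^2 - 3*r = (r - 3)*(r^2 + r) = r*(r - 3)*(r + 1)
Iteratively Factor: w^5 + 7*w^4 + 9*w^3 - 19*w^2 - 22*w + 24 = (w - 1)*(w^4 + 8*w^3 + 17*w^2 - 2*w - 24) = (w - 1)*(w + 4)*(w^3 + 4*w^2 + w - 6) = (w - 1)^2*(w + 4)*(w^2 + 5*w + 6) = (w - 1)^2*(w + 3)*(w + 4)*(w + 2)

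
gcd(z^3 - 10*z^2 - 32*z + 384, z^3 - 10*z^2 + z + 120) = z - 8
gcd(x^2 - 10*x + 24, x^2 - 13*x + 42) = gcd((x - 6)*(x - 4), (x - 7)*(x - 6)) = x - 6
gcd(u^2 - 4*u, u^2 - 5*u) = u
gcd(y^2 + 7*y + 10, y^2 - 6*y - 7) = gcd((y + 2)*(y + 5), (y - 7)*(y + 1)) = 1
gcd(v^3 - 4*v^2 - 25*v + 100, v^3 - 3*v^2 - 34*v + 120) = v^2 - 9*v + 20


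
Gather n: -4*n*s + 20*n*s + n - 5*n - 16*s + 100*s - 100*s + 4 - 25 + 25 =n*(16*s - 4) - 16*s + 4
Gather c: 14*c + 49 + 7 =14*c + 56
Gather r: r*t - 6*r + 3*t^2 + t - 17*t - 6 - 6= r*(t - 6) + 3*t^2 - 16*t - 12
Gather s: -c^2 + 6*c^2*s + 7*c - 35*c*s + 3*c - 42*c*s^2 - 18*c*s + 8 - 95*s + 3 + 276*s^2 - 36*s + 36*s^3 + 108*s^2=-c^2 + 10*c + 36*s^3 + s^2*(384 - 42*c) + s*(6*c^2 - 53*c - 131) + 11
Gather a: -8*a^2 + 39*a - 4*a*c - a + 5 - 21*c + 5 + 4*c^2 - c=-8*a^2 + a*(38 - 4*c) + 4*c^2 - 22*c + 10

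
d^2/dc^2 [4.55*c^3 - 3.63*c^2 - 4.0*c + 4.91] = 27.3*c - 7.26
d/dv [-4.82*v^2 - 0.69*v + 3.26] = -9.64*v - 0.69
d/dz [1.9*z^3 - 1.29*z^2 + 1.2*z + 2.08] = 5.7*z^2 - 2.58*z + 1.2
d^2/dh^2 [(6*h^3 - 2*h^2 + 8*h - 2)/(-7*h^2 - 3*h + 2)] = 4*(-286*h^3 + 243*h^2 - 141*h + 3)/(343*h^6 + 441*h^5 - 105*h^4 - 225*h^3 + 30*h^2 + 36*h - 8)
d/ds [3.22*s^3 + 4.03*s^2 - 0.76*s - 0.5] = 9.66*s^2 + 8.06*s - 0.76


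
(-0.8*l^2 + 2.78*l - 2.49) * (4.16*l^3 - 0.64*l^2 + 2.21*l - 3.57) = -3.328*l^5 + 12.0768*l^4 - 13.9056*l^3 + 10.5934*l^2 - 15.4275*l + 8.8893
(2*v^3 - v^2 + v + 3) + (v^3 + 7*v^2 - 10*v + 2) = 3*v^3 + 6*v^2 - 9*v + 5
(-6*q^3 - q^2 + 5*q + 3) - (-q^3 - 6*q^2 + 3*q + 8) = -5*q^3 + 5*q^2 + 2*q - 5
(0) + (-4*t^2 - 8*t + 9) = -4*t^2 - 8*t + 9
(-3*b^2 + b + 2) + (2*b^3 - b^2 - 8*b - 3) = 2*b^3 - 4*b^2 - 7*b - 1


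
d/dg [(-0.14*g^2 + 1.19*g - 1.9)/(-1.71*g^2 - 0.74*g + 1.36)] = (2.1385*g^2 - 6.8788*g + 0.2124)/(2.9241*g^4 + 2.5308*g^3 - 4.1036*g^2 - 2.0128*g + 1.8496)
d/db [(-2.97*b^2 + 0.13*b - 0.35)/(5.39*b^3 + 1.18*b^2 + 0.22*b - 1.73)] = (16.0083*b^4 - 1.4014*b^3 + 4.8527*b^2 + 11.1022*b - 0.1479)/(29.0521*b^6 + 12.7204*b^5 + 3.764*b^4 - 18.1302*b^3 - 4.0344*b^2 - 0.7612*b + 2.9929)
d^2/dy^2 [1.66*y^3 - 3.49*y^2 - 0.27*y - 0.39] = 9.96*y - 6.98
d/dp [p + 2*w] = 1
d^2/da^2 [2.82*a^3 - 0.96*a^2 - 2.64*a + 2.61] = 16.92*a - 1.92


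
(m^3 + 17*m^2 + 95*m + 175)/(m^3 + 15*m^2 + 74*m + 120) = (m^2 + 12*m + 35)/(m^2 + 10*m + 24)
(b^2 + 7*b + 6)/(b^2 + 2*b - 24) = (b + 1)/(b - 4)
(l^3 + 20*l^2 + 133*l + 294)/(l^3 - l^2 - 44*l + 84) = (l^2 + 13*l + 42)/(l^2 - 8*l + 12)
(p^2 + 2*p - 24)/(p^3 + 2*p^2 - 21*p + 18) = (p - 4)/(p^2 - 4*p + 3)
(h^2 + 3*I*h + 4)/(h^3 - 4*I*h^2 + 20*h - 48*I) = (h - I)/(h^2 - 8*I*h - 12)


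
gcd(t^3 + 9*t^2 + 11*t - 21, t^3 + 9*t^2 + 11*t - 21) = t^3 + 9*t^2 + 11*t - 21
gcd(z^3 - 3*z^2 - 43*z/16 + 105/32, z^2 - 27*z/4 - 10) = z + 5/4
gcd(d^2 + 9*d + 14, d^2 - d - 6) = d + 2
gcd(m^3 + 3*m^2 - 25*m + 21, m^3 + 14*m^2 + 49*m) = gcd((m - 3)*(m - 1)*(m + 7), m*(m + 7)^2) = m + 7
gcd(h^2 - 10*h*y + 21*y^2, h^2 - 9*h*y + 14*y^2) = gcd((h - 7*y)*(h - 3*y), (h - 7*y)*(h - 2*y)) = -h + 7*y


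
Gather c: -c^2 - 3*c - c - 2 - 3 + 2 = -c^2 - 4*c - 3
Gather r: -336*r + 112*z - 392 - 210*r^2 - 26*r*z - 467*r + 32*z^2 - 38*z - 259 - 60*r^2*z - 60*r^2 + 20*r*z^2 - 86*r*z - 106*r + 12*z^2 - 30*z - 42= r^2*(-60*z - 270) + r*(20*z^2 - 112*z - 909) + 44*z^2 + 44*z - 693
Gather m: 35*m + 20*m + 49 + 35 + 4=55*m + 88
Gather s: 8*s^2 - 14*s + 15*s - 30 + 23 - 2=8*s^2 + s - 9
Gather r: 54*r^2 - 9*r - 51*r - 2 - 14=54*r^2 - 60*r - 16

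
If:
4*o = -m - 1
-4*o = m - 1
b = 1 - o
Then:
No Solution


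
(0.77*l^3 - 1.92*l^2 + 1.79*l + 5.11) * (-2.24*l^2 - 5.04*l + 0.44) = -1.7248*l^5 + 0.42*l^4 + 6.006*l^3 - 21.3128*l^2 - 24.9668*l + 2.2484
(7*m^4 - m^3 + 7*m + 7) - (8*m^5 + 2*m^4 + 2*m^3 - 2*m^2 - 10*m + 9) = -8*m^5 + 5*m^4 - 3*m^3 + 2*m^2 + 17*m - 2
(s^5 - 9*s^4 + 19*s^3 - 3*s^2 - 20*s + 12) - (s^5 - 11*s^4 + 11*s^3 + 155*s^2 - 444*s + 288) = 2*s^4 + 8*s^3 - 158*s^2 + 424*s - 276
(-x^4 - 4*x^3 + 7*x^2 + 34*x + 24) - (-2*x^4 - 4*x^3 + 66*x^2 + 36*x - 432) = x^4 - 59*x^2 - 2*x + 456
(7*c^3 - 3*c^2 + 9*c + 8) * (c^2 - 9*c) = 7*c^5 - 66*c^4 + 36*c^3 - 73*c^2 - 72*c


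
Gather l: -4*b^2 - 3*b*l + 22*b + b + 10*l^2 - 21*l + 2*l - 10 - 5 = -4*b^2 + 23*b + 10*l^2 + l*(-3*b - 19) - 15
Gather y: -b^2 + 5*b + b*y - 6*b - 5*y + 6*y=-b^2 - b + y*(b + 1)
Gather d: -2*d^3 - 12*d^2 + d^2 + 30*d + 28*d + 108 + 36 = -2*d^3 - 11*d^2 + 58*d + 144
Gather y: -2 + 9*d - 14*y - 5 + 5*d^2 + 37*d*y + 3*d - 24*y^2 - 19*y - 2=5*d^2 + 12*d - 24*y^2 + y*(37*d - 33) - 9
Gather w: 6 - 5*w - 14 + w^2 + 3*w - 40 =w^2 - 2*w - 48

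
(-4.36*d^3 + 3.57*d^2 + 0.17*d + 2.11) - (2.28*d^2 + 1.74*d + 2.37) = -4.36*d^3 + 1.29*d^2 - 1.57*d - 0.26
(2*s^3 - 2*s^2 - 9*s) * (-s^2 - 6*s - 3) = -2*s^5 - 10*s^4 + 15*s^3 + 60*s^2 + 27*s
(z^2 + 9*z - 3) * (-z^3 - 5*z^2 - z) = -z^5 - 14*z^4 - 43*z^3 + 6*z^2 + 3*z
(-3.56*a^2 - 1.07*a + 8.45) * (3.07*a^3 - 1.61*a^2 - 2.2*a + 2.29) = -10.9292*a^5 + 2.4467*a^4 + 35.4962*a^3 - 19.4029*a^2 - 21.0403*a + 19.3505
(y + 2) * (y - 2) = y^2 - 4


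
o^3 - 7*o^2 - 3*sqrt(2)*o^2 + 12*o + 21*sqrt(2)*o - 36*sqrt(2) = (o - 4)*(o - 3)*(o - 3*sqrt(2))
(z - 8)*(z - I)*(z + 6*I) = z^3 - 8*z^2 + 5*I*z^2 + 6*z - 40*I*z - 48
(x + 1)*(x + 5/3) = x^2 + 8*x/3 + 5/3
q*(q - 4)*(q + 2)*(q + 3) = q^4 + q^3 - 14*q^2 - 24*q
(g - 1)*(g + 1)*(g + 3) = g^3 + 3*g^2 - g - 3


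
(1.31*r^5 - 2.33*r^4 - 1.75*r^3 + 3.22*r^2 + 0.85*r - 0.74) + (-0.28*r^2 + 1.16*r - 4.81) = 1.31*r^5 - 2.33*r^4 - 1.75*r^3 + 2.94*r^2 + 2.01*r - 5.55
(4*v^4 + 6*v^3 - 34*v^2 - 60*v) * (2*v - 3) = 8*v^5 - 86*v^3 - 18*v^2 + 180*v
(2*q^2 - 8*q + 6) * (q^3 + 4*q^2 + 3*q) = 2*q^5 - 20*q^3 + 18*q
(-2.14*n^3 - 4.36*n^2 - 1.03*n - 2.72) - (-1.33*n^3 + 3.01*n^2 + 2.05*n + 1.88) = -0.81*n^3 - 7.37*n^2 - 3.08*n - 4.6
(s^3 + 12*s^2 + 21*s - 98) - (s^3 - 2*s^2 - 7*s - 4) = 14*s^2 + 28*s - 94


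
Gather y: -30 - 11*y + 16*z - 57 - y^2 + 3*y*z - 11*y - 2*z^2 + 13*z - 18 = -y^2 + y*(3*z - 22) - 2*z^2 + 29*z - 105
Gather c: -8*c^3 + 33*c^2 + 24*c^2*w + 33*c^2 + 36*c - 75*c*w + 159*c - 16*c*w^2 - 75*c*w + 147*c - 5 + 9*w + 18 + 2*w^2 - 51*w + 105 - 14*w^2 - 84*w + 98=-8*c^3 + c^2*(24*w + 66) + c*(-16*w^2 - 150*w + 342) - 12*w^2 - 126*w + 216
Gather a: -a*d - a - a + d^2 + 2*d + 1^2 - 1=a*(-d - 2) + d^2 + 2*d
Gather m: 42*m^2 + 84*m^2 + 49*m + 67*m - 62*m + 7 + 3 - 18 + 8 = 126*m^2 + 54*m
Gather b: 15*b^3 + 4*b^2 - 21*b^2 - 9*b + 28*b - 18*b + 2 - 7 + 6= 15*b^3 - 17*b^2 + b + 1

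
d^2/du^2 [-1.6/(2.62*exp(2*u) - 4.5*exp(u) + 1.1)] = (-1.6*(5.24*exp(u) - 4.5)*(10.48*exp(u) - 9.0)*exp(u) + (16.768*exp(u) - 7.2)*(2.62*exp(2*u) - 4.5*exp(u) + 1.1))*exp(u)/(2.62*exp(2*u) - 4.5*exp(u) + 1.1)^3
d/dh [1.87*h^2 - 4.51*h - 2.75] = 3.74*h - 4.51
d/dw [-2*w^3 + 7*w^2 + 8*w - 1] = -6*w^2 + 14*w + 8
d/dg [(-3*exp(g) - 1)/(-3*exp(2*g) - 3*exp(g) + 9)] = (-(2*exp(g) + 1)*(3*exp(g) + 1)/3 + exp(2*g) + exp(g) - 3)*exp(g)/(exp(2*g) + exp(g) - 3)^2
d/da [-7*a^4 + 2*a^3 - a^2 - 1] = 2*a*(-14*a^2 + 3*a - 1)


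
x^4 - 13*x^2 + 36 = (x - 3)*(x - 2)*(x + 2)*(x + 3)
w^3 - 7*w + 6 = (w - 2)*(w - 1)*(w + 3)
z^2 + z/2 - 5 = (z - 2)*(z + 5/2)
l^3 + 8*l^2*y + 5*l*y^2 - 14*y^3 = (l - y)*(l + 2*y)*(l + 7*y)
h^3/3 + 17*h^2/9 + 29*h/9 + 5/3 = (h/3 + 1)*(h + 1)*(h + 5/3)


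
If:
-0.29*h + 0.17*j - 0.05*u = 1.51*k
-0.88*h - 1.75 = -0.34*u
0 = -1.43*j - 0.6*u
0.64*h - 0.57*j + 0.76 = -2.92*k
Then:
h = -8.61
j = 7.19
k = 3.03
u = -17.15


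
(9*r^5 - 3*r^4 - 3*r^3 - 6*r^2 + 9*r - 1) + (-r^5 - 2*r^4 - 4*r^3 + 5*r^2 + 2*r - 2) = 8*r^5 - 5*r^4 - 7*r^3 - r^2 + 11*r - 3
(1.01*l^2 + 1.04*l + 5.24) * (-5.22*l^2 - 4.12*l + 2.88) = -5.2722*l^4 - 9.59*l^3 - 28.7288*l^2 - 18.5936*l + 15.0912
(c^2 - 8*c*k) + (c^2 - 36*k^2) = 2*c^2 - 8*c*k - 36*k^2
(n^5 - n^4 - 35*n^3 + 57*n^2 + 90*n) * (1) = n^5 - n^4 - 35*n^3 + 57*n^2 + 90*n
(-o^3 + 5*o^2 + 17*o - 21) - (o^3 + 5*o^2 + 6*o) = -2*o^3 + 11*o - 21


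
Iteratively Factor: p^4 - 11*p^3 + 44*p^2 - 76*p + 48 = (p - 2)*(p^3 - 9*p^2 + 26*p - 24) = (p - 2)^2*(p^2 - 7*p + 12) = (p - 3)*(p - 2)^2*(p - 4)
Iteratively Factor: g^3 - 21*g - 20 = (g - 5)*(g^2 + 5*g + 4) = (g - 5)*(g + 4)*(g + 1)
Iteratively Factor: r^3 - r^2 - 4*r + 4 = (r - 1)*(r^2 - 4) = (r - 2)*(r - 1)*(r + 2)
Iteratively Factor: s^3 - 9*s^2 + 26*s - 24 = (s - 4)*(s^2 - 5*s + 6) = (s - 4)*(s - 2)*(s - 3)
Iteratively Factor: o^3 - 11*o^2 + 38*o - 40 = (o - 5)*(o^2 - 6*o + 8) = (o - 5)*(o - 2)*(o - 4)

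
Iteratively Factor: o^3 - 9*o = (o + 3)*(o^2 - 3*o) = o*(o + 3)*(o - 3)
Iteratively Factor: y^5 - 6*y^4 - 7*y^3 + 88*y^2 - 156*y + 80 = (y - 5)*(y^4 - y^3 - 12*y^2 + 28*y - 16) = (y - 5)*(y + 4)*(y^3 - 5*y^2 + 8*y - 4) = (y - 5)*(y - 2)*(y + 4)*(y^2 - 3*y + 2) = (y - 5)*(y - 2)*(y - 1)*(y + 4)*(y - 2)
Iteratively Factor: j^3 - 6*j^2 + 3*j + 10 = (j - 5)*(j^2 - j - 2) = (j - 5)*(j + 1)*(j - 2)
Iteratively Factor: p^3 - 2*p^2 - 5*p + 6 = (p - 3)*(p^2 + p - 2) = (p - 3)*(p + 2)*(p - 1)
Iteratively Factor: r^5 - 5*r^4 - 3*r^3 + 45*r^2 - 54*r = (r - 2)*(r^4 - 3*r^3 - 9*r^2 + 27*r) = r*(r - 2)*(r^3 - 3*r^2 - 9*r + 27) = r*(r - 2)*(r + 3)*(r^2 - 6*r + 9) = r*(r - 3)*(r - 2)*(r + 3)*(r - 3)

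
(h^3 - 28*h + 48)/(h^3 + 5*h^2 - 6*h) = (h^2 - 6*h + 8)/(h*(h - 1))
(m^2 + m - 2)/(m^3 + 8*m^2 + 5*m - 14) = 1/(m + 7)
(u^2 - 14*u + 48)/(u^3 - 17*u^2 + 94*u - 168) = (u - 8)/(u^2 - 11*u + 28)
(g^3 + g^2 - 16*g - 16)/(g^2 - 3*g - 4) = g + 4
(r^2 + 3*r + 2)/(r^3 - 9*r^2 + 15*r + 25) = (r + 2)/(r^2 - 10*r + 25)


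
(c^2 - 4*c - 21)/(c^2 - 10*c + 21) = (c + 3)/(c - 3)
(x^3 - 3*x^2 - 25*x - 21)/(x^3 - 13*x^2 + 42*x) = (x^2 + 4*x + 3)/(x*(x - 6))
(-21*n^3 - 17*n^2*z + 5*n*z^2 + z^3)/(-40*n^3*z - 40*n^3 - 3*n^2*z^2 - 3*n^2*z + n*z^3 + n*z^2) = (21*n^3 + 17*n^2*z - 5*n*z^2 - z^3)/(n*(40*n^2*z + 40*n^2 + 3*n*z^2 + 3*n*z - z^3 - z^2))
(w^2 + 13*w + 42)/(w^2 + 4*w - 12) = (w + 7)/(w - 2)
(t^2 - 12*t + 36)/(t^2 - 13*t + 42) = (t - 6)/(t - 7)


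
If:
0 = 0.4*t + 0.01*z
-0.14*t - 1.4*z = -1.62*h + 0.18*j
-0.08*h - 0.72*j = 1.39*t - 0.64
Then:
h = 0.856821646341463*z + 0.0975609756097561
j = 0.878048780487805 - 0.0469385162601626*z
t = -0.025*z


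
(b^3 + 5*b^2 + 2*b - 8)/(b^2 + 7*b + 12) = (b^2 + b - 2)/(b + 3)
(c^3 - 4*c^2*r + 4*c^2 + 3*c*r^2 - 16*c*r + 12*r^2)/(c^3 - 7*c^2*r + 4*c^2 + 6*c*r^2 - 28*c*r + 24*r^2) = (-c + 3*r)/(-c + 6*r)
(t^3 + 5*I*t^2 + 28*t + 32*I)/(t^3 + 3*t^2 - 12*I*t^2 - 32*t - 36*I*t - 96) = (t^2 + 9*I*t - 8)/(t^2 + t*(3 - 8*I) - 24*I)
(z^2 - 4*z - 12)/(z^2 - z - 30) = (z + 2)/(z + 5)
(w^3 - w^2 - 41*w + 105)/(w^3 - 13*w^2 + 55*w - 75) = (w + 7)/(w - 5)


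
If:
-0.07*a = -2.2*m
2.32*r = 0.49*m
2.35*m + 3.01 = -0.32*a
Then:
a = -7.62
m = -0.24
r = -0.05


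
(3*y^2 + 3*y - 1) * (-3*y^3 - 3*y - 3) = -9*y^5 - 9*y^4 - 6*y^3 - 18*y^2 - 6*y + 3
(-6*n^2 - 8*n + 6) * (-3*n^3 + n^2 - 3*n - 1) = 18*n^5 + 18*n^4 - 8*n^3 + 36*n^2 - 10*n - 6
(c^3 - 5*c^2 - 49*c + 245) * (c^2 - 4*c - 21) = c^5 - 9*c^4 - 50*c^3 + 546*c^2 + 49*c - 5145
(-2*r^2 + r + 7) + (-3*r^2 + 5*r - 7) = -5*r^2 + 6*r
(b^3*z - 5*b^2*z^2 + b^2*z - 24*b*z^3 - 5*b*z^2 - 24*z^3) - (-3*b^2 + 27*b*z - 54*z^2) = b^3*z - 5*b^2*z^2 + b^2*z + 3*b^2 - 24*b*z^3 - 5*b*z^2 - 27*b*z - 24*z^3 + 54*z^2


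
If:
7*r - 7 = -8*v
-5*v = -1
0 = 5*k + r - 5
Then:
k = 148/175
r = 27/35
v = 1/5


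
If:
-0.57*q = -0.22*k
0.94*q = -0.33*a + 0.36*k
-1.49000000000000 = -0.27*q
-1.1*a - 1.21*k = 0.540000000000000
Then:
No Solution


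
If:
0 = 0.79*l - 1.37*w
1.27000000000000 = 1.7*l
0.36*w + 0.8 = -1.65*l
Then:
No Solution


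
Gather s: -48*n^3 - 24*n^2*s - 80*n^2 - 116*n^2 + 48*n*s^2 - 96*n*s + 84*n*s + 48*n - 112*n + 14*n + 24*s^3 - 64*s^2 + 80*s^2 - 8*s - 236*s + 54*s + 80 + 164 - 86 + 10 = -48*n^3 - 196*n^2 - 50*n + 24*s^3 + s^2*(48*n + 16) + s*(-24*n^2 - 12*n - 190) + 168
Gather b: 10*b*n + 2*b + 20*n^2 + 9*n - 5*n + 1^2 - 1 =b*(10*n + 2) + 20*n^2 + 4*n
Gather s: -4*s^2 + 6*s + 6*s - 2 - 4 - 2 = -4*s^2 + 12*s - 8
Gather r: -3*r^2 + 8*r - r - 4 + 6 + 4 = -3*r^2 + 7*r + 6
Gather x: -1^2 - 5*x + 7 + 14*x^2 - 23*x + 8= 14*x^2 - 28*x + 14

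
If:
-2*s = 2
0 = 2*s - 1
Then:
No Solution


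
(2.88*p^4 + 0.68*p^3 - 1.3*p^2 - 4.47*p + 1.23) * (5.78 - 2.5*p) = -7.2*p^5 + 14.9464*p^4 + 7.1804*p^3 + 3.661*p^2 - 28.9116*p + 7.1094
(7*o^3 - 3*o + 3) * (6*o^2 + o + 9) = 42*o^5 + 7*o^4 + 45*o^3 + 15*o^2 - 24*o + 27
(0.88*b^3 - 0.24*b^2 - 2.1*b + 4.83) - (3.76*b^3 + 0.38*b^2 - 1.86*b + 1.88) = -2.88*b^3 - 0.62*b^2 - 0.24*b + 2.95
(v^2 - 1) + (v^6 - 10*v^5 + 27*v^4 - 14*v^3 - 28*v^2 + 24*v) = v^6 - 10*v^5 + 27*v^4 - 14*v^3 - 27*v^2 + 24*v - 1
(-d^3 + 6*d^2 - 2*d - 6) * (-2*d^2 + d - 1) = 2*d^5 - 13*d^4 + 11*d^3 + 4*d^2 - 4*d + 6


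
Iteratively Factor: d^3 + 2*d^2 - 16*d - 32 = (d + 4)*(d^2 - 2*d - 8) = (d - 4)*(d + 4)*(d + 2)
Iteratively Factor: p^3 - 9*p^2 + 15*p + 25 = (p - 5)*(p^2 - 4*p - 5) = (p - 5)^2*(p + 1)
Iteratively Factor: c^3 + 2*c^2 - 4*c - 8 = (c + 2)*(c^2 - 4) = (c + 2)^2*(c - 2)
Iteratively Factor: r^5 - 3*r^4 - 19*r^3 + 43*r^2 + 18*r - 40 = (r - 2)*(r^4 - r^3 - 21*r^2 + r + 20) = (r - 2)*(r - 1)*(r^3 - 21*r - 20) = (r - 2)*(r - 1)*(r + 4)*(r^2 - 4*r - 5) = (r - 2)*(r - 1)*(r + 1)*(r + 4)*(r - 5)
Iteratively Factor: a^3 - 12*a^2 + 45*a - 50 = (a - 5)*(a^2 - 7*a + 10) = (a - 5)*(a - 2)*(a - 5)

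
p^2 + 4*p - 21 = (p - 3)*(p + 7)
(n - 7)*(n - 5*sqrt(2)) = n^2 - 5*sqrt(2)*n - 7*n + 35*sqrt(2)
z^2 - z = z*(z - 1)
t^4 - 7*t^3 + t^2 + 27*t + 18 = (t - 6)*(t - 3)*(t + 1)^2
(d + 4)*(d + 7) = d^2 + 11*d + 28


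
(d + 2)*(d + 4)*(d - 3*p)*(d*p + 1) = d^4*p - 3*d^3*p^2 + 6*d^3*p + d^3 - 18*d^2*p^2 + 5*d^2*p + 6*d^2 - 24*d*p^2 - 18*d*p + 8*d - 24*p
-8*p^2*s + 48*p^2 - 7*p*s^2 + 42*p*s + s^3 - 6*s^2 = (-8*p + s)*(p + s)*(s - 6)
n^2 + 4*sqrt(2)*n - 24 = (n - 2*sqrt(2))*(n + 6*sqrt(2))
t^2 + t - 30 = (t - 5)*(t + 6)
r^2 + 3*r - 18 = (r - 3)*(r + 6)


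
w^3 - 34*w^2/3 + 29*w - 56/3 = (w - 8)*(w - 7/3)*(w - 1)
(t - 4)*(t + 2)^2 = t^3 - 12*t - 16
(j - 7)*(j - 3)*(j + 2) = j^3 - 8*j^2 + j + 42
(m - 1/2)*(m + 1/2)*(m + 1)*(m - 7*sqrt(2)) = m^4 - 7*sqrt(2)*m^3 + m^3 - 7*sqrt(2)*m^2 - m^2/4 - m/4 + 7*sqrt(2)*m/4 + 7*sqrt(2)/4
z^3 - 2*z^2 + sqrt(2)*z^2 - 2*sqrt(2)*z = z*(z - 2)*(z + sqrt(2))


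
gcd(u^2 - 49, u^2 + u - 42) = u + 7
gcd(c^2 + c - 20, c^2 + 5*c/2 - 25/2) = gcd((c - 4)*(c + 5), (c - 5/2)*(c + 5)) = c + 5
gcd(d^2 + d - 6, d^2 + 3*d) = d + 3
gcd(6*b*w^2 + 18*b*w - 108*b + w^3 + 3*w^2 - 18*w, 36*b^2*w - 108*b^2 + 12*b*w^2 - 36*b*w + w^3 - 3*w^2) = 6*b*w - 18*b + w^2 - 3*w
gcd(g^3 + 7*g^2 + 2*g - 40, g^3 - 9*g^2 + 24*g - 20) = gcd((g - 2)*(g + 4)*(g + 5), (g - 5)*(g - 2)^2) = g - 2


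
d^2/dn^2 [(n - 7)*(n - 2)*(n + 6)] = 6*n - 6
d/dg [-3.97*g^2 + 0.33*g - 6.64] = 0.33 - 7.94*g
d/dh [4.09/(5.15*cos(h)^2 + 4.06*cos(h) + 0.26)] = (42.127*cos(h) + 16.6054)*sin(h)/(5.15*cos(h)^2 + 4.06*cos(h) + 0.26)^2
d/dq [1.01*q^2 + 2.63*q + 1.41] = 2.02*q + 2.63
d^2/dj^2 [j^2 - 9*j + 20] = 2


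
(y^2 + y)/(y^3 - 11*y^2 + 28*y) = (y + 1)/(y^2 - 11*y + 28)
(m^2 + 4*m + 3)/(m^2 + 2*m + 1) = (m + 3)/(m + 1)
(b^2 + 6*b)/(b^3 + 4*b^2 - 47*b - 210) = b/(b^2 - 2*b - 35)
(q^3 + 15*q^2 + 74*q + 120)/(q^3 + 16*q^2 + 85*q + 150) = (q + 4)/(q + 5)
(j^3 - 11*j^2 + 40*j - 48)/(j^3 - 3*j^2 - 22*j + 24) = (j^3 - 11*j^2 + 40*j - 48)/(j^3 - 3*j^2 - 22*j + 24)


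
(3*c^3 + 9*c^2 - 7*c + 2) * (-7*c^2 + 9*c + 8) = -21*c^5 - 36*c^4 + 154*c^3 - 5*c^2 - 38*c + 16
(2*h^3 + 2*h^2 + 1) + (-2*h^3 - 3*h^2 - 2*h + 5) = -h^2 - 2*h + 6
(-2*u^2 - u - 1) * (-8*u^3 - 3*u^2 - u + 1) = 16*u^5 + 14*u^4 + 13*u^3 + 2*u^2 - 1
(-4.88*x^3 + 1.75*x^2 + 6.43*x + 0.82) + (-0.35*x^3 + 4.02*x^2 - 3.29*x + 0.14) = -5.23*x^3 + 5.77*x^2 + 3.14*x + 0.96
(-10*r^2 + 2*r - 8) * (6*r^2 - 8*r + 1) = -60*r^4 + 92*r^3 - 74*r^2 + 66*r - 8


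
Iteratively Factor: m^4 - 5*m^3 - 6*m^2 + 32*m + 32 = (m + 1)*(m^3 - 6*m^2 + 32) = (m + 1)*(m + 2)*(m^2 - 8*m + 16) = (m - 4)*(m + 1)*(m + 2)*(m - 4)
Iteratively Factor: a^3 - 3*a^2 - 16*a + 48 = (a + 4)*(a^2 - 7*a + 12) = (a - 4)*(a + 4)*(a - 3)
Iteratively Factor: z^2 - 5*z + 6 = (z - 2)*(z - 3)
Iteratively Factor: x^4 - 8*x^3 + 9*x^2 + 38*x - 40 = (x + 2)*(x^3 - 10*x^2 + 29*x - 20) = (x - 4)*(x + 2)*(x^2 - 6*x + 5) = (x - 4)*(x - 1)*(x + 2)*(x - 5)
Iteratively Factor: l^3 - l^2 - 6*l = (l)*(l^2 - l - 6) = l*(l + 2)*(l - 3)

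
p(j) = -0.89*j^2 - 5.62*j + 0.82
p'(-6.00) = 5.06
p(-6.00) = 2.50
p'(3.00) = -10.96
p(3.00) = -24.05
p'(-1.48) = -2.99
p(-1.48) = 7.19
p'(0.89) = -7.20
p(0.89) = -4.89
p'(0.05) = -5.71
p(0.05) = 0.54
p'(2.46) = -10.00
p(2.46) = -18.39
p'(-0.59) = -4.57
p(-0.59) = 3.83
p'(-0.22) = -5.23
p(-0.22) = 2.01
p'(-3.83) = 1.20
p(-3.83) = 9.29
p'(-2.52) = -1.13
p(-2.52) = 9.33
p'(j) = -1.78*j - 5.62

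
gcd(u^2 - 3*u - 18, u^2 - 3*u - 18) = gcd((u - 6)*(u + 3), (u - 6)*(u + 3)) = u^2 - 3*u - 18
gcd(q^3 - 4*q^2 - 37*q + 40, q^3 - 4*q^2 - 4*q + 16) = 1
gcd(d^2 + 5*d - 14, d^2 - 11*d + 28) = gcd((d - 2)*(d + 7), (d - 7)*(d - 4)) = 1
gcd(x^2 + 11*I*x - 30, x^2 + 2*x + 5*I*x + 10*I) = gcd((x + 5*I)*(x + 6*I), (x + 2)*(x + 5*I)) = x + 5*I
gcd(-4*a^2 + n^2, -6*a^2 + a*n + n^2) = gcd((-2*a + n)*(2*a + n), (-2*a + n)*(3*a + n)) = 2*a - n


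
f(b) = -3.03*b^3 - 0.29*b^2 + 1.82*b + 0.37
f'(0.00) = 1.82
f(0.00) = 0.37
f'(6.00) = -328.90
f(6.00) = -653.63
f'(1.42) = -17.33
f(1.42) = -6.31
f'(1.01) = -8.04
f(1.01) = -1.21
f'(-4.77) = -202.24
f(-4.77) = 313.94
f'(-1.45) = -16.45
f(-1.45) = 6.36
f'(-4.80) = -204.83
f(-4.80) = 320.05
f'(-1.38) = -14.69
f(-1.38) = 5.27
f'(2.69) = -65.52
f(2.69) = -55.81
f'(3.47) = -109.64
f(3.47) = -123.41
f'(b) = -9.09*b^2 - 0.58*b + 1.82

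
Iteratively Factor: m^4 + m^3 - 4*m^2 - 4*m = (m)*(m^3 + m^2 - 4*m - 4) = m*(m - 2)*(m^2 + 3*m + 2) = m*(m - 2)*(m + 2)*(m + 1)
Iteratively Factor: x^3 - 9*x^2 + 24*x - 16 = (x - 4)*(x^2 - 5*x + 4) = (x - 4)^2*(x - 1)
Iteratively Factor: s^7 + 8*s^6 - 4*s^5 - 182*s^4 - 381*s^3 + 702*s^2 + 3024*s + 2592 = (s + 3)*(s^6 + 5*s^5 - 19*s^4 - 125*s^3 - 6*s^2 + 720*s + 864) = (s - 3)*(s + 3)*(s^5 + 8*s^4 + 5*s^3 - 110*s^2 - 336*s - 288) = (s - 3)*(s + 3)^2*(s^4 + 5*s^3 - 10*s^2 - 80*s - 96) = (s - 4)*(s - 3)*(s + 3)^2*(s^3 + 9*s^2 + 26*s + 24) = (s - 4)*(s - 3)*(s + 2)*(s + 3)^2*(s^2 + 7*s + 12) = (s - 4)*(s - 3)*(s + 2)*(s + 3)^2*(s + 4)*(s + 3)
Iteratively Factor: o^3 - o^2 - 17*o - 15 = (o + 1)*(o^2 - 2*o - 15) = (o + 1)*(o + 3)*(o - 5)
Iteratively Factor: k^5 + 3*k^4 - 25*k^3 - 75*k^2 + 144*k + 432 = (k + 3)*(k^4 - 25*k^2 + 144) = (k - 4)*(k + 3)*(k^3 + 4*k^2 - 9*k - 36) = (k - 4)*(k - 3)*(k + 3)*(k^2 + 7*k + 12) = (k - 4)*(k - 3)*(k + 3)*(k + 4)*(k + 3)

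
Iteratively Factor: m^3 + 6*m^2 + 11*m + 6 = (m + 2)*(m^2 + 4*m + 3) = (m + 2)*(m + 3)*(m + 1)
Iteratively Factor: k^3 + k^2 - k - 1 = (k + 1)*(k^2 - 1) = (k - 1)*(k + 1)*(k + 1)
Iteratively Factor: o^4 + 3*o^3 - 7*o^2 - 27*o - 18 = (o - 3)*(o^3 + 6*o^2 + 11*o + 6) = (o - 3)*(o + 3)*(o^2 + 3*o + 2) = (o - 3)*(o + 1)*(o + 3)*(o + 2)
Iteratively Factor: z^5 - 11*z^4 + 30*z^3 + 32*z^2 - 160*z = (z - 4)*(z^4 - 7*z^3 + 2*z^2 + 40*z) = (z - 4)^2*(z^3 - 3*z^2 - 10*z) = (z - 5)*(z - 4)^2*(z^2 + 2*z) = (z - 5)*(z - 4)^2*(z + 2)*(z)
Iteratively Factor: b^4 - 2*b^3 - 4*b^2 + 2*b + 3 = (b + 1)*(b^3 - 3*b^2 - b + 3) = (b - 3)*(b + 1)*(b^2 - 1) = (b - 3)*(b + 1)^2*(b - 1)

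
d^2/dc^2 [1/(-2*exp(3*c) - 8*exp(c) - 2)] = (-(3*exp(2*c) + 4)^2*exp(c) + (9*exp(2*c) + 4)*(exp(3*c) + 4*exp(c) + 1)/2)*exp(c)/(exp(3*c) + 4*exp(c) + 1)^3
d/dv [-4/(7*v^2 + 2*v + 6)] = 8*(7*v + 1)/(7*v^2 + 2*v + 6)^2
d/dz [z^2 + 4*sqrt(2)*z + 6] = 2*z + 4*sqrt(2)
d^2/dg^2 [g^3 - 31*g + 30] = 6*g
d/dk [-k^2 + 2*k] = 2 - 2*k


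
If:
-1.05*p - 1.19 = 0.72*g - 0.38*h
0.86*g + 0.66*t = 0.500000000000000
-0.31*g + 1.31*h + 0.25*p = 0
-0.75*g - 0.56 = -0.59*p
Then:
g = -1.10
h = -0.17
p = -0.44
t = 2.19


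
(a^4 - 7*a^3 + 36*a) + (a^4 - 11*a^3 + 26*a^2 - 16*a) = 2*a^4 - 18*a^3 + 26*a^2 + 20*a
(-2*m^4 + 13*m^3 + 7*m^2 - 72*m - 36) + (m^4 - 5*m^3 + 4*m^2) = -m^4 + 8*m^3 + 11*m^2 - 72*m - 36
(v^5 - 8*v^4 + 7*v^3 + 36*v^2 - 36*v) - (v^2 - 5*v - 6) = v^5 - 8*v^4 + 7*v^3 + 35*v^2 - 31*v + 6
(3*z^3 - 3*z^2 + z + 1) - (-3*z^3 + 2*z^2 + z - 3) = 6*z^3 - 5*z^2 + 4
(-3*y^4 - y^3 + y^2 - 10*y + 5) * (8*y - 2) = -24*y^5 - 2*y^4 + 10*y^3 - 82*y^2 + 60*y - 10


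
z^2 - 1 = (z - 1)*(z + 1)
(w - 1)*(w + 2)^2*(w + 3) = w^4 + 6*w^3 + 9*w^2 - 4*w - 12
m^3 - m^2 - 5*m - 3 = (m - 3)*(m + 1)^2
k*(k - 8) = k^2 - 8*k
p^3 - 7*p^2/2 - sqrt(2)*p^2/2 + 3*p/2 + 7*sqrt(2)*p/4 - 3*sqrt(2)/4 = (p - 3)*(p - 1/2)*(p - sqrt(2)/2)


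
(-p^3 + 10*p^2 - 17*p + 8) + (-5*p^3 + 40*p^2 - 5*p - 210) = -6*p^3 + 50*p^2 - 22*p - 202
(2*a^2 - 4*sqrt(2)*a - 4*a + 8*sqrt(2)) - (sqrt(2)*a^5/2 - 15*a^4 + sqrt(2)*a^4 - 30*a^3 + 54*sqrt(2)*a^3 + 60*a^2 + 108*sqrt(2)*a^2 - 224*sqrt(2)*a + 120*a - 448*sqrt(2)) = -sqrt(2)*a^5/2 - sqrt(2)*a^4 + 15*a^4 - 54*sqrt(2)*a^3 + 30*a^3 - 108*sqrt(2)*a^2 - 58*a^2 - 124*a + 220*sqrt(2)*a + 456*sqrt(2)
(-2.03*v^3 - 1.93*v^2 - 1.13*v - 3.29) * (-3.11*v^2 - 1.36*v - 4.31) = 6.3133*v^5 + 8.7631*v^4 + 14.8884*v^3 + 20.087*v^2 + 9.3447*v + 14.1799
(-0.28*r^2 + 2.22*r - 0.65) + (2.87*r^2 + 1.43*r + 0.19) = 2.59*r^2 + 3.65*r - 0.46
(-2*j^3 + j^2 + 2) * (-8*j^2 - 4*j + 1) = 16*j^5 - 6*j^3 - 15*j^2 - 8*j + 2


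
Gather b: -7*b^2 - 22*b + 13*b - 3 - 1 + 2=-7*b^2 - 9*b - 2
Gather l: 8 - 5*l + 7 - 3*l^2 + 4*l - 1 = -3*l^2 - l + 14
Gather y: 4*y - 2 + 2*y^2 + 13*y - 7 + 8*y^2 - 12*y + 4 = 10*y^2 + 5*y - 5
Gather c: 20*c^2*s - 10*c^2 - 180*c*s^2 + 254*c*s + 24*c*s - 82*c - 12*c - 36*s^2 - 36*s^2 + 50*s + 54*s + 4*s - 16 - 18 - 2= c^2*(20*s - 10) + c*(-180*s^2 + 278*s - 94) - 72*s^2 + 108*s - 36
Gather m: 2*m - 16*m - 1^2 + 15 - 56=-14*m - 42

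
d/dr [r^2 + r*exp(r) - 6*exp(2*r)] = r*exp(r) + 2*r - 12*exp(2*r) + exp(r)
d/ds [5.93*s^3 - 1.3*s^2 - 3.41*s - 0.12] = 17.79*s^2 - 2.6*s - 3.41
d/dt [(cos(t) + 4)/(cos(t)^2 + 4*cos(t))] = sin(t)/cos(t)^2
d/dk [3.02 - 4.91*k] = -4.91000000000000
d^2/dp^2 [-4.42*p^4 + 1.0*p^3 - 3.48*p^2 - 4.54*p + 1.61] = -53.04*p^2 + 6.0*p - 6.96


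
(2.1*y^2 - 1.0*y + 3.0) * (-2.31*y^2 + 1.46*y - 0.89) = -4.851*y^4 + 5.376*y^3 - 10.259*y^2 + 5.27*y - 2.67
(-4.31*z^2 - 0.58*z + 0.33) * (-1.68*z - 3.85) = 7.2408*z^3 + 17.5679*z^2 + 1.6786*z - 1.2705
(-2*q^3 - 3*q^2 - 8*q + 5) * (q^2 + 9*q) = -2*q^5 - 21*q^4 - 35*q^3 - 67*q^2 + 45*q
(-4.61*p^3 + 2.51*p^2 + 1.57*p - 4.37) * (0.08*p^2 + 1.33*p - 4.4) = -0.3688*p^5 - 5.9305*p^4 + 23.7479*p^3 - 9.3055*p^2 - 12.7201*p + 19.228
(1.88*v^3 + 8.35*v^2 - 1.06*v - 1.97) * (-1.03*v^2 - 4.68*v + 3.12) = -1.9364*v^5 - 17.3989*v^4 - 32.1206*v^3 + 33.0419*v^2 + 5.9124*v - 6.1464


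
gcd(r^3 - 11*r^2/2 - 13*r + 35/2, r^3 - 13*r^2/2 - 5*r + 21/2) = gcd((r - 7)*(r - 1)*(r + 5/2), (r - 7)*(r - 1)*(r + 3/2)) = r^2 - 8*r + 7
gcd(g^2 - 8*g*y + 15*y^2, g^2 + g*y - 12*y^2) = -g + 3*y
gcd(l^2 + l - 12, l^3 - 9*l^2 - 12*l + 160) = l + 4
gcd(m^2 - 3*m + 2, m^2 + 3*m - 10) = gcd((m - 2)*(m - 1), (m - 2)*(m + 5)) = m - 2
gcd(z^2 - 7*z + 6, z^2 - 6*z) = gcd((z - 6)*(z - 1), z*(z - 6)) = z - 6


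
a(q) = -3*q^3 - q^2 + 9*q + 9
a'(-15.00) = -1986.00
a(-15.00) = 9774.00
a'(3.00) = -78.00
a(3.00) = -54.00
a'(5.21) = -245.72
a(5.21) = -395.52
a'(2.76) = -65.08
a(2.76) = -36.85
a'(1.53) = -15.13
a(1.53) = 9.68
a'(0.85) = 0.80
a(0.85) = 14.09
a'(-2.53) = -43.55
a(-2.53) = 28.41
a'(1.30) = -8.81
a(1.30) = 12.42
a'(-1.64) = -11.93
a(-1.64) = 4.78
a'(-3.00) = -66.00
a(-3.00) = 54.00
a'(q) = -9*q^2 - 2*q + 9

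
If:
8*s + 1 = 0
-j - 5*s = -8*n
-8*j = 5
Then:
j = -5/8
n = -5/32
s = -1/8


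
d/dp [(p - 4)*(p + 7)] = 2*p + 3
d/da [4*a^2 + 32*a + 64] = 8*a + 32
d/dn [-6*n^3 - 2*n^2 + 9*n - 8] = -18*n^2 - 4*n + 9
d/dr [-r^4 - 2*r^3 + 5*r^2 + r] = -4*r^3 - 6*r^2 + 10*r + 1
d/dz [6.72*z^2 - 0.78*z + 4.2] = 13.44*z - 0.78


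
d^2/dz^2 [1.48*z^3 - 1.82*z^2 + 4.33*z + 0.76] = 8.88*z - 3.64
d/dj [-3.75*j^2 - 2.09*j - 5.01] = -7.5*j - 2.09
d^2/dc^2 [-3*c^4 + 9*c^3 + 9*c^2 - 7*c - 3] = -36*c^2 + 54*c + 18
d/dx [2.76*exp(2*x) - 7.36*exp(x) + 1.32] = (5.52*exp(x) - 7.36)*exp(x)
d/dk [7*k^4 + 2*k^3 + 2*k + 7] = 28*k^3 + 6*k^2 + 2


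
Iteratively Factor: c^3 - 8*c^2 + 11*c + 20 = (c - 5)*(c^2 - 3*c - 4) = (c - 5)*(c + 1)*(c - 4)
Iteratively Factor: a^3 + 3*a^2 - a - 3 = (a - 1)*(a^2 + 4*a + 3) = (a - 1)*(a + 3)*(a + 1)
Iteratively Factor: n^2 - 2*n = (n - 2)*(n)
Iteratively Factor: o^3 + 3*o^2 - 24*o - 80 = (o + 4)*(o^2 - o - 20) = (o - 5)*(o + 4)*(o + 4)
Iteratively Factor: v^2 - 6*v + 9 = (v - 3)*(v - 3)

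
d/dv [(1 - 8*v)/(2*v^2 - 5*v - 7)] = (16*v^2 - 4*v + 61)/(4*v^4 - 20*v^3 - 3*v^2 + 70*v + 49)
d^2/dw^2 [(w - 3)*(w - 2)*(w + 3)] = 6*w - 4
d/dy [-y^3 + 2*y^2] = y*(4 - 3*y)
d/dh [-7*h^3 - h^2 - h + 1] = -21*h^2 - 2*h - 1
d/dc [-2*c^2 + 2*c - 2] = 2 - 4*c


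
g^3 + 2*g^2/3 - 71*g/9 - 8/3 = (g - 8/3)*(g + 1/3)*(g + 3)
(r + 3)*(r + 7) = r^2 + 10*r + 21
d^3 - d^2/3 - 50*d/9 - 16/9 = (d - 8/3)*(d + 1/3)*(d + 2)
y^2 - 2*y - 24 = (y - 6)*(y + 4)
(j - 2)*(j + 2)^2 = j^3 + 2*j^2 - 4*j - 8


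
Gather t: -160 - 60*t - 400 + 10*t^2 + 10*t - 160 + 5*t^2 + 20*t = 15*t^2 - 30*t - 720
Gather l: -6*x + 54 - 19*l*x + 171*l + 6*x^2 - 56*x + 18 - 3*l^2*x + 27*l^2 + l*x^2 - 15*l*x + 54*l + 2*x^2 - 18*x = l^2*(27 - 3*x) + l*(x^2 - 34*x + 225) + 8*x^2 - 80*x + 72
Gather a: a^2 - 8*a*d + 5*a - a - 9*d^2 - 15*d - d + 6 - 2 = a^2 + a*(4 - 8*d) - 9*d^2 - 16*d + 4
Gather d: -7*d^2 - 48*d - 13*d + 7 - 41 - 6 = -7*d^2 - 61*d - 40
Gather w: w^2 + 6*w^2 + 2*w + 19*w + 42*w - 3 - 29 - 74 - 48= 7*w^2 + 63*w - 154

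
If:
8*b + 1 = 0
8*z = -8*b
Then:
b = -1/8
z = 1/8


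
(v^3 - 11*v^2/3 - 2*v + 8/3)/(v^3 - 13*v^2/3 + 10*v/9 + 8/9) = 3*(v + 1)/(3*v + 1)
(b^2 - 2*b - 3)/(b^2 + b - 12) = (b + 1)/(b + 4)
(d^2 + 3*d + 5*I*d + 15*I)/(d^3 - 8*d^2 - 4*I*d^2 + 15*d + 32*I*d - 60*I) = (d^2 + d*(3 + 5*I) + 15*I)/(d^3 - 4*d^2*(2 + I) + d*(15 + 32*I) - 60*I)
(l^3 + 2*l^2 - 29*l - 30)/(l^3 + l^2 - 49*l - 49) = (l^2 + l - 30)/(l^2 - 49)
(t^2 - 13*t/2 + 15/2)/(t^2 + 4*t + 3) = (2*t^2 - 13*t + 15)/(2*(t^2 + 4*t + 3))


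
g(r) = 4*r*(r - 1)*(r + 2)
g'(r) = 4*r*(r - 1) + 4*r*(r + 2) + 4*(r - 1)*(r + 2)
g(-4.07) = -170.86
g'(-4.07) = 158.22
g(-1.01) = 8.04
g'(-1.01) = -3.84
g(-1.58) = 6.85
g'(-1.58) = 9.32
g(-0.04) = 0.33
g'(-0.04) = -8.30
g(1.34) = 6.09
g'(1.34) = 24.27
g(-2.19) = -5.31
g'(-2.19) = 32.03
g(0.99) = -0.12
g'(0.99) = 11.68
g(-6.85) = -1043.19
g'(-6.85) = 500.27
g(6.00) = 960.00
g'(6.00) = 472.00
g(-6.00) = -672.00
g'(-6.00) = 376.00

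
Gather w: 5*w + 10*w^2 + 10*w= 10*w^2 + 15*w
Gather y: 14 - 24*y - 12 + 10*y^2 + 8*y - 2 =10*y^2 - 16*y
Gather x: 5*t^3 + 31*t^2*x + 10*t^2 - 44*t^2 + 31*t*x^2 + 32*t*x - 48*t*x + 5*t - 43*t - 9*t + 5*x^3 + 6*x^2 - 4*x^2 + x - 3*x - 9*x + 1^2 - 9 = 5*t^3 - 34*t^2 - 47*t + 5*x^3 + x^2*(31*t + 2) + x*(31*t^2 - 16*t - 11) - 8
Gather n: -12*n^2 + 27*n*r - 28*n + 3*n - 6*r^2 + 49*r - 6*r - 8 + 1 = -12*n^2 + n*(27*r - 25) - 6*r^2 + 43*r - 7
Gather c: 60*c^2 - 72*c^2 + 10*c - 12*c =-12*c^2 - 2*c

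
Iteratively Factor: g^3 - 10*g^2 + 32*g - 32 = (g - 2)*(g^2 - 8*g + 16) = (g - 4)*(g - 2)*(g - 4)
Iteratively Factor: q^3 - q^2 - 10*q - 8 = (q + 2)*(q^2 - 3*q - 4) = (q + 1)*(q + 2)*(q - 4)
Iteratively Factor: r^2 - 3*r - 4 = (r - 4)*(r + 1)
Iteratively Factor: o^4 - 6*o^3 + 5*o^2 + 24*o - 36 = (o - 2)*(o^3 - 4*o^2 - 3*o + 18) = (o - 2)*(o + 2)*(o^2 - 6*o + 9) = (o - 3)*(o - 2)*(o + 2)*(o - 3)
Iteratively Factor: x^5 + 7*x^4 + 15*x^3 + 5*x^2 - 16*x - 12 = (x + 1)*(x^4 + 6*x^3 + 9*x^2 - 4*x - 12) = (x + 1)*(x + 2)*(x^3 + 4*x^2 + x - 6) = (x + 1)*(x + 2)^2*(x^2 + 2*x - 3) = (x - 1)*(x + 1)*(x + 2)^2*(x + 3)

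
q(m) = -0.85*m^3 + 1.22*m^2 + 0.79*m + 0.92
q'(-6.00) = -105.65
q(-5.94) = 217.42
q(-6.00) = 223.70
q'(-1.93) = -13.42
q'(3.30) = -18.93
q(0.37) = 1.34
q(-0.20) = 0.82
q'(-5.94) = -103.68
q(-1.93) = 10.05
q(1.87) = 1.11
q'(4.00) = -30.25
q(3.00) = -8.68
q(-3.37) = 44.64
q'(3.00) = -14.84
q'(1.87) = -3.56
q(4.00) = -30.80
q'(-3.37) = -36.39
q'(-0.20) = 0.20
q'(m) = -2.55*m^2 + 2.44*m + 0.79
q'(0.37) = 1.34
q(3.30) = -13.73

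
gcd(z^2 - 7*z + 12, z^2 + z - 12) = z - 3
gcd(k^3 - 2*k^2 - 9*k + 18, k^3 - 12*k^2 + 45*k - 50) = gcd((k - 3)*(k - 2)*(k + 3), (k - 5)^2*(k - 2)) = k - 2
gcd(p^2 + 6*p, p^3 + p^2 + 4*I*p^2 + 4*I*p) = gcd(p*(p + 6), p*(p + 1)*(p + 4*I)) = p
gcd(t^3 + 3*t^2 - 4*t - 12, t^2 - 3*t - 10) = t + 2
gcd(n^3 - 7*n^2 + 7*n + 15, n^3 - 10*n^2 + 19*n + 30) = n^2 - 4*n - 5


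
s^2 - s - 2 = (s - 2)*(s + 1)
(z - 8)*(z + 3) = z^2 - 5*z - 24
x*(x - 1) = x^2 - x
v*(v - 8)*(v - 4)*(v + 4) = v^4 - 8*v^3 - 16*v^2 + 128*v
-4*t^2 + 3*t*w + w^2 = (-t + w)*(4*t + w)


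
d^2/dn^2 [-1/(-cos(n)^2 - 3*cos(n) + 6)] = (-4*sin(n)^4 + 35*sin(n)^2 - 27*cos(n)/4 - 9*cos(3*n)/4 - 1)/(-sin(n)^2 + 3*cos(n) - 5)^3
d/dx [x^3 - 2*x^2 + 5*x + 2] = 3*x^2 - 4*x + 5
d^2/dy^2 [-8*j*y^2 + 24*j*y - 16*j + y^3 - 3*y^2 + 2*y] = -16*j + 6*y - 6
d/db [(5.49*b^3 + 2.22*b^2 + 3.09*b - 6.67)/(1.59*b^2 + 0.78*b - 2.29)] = (8.7291*b^4 + 8.5644*b^3 - 40.8978*b^2 + 11.043*b - 1.8735)/(2.5281*b^4 + 2.4804*b^3 - 6.6738*b^2 - 3.5724*b + 5.2441)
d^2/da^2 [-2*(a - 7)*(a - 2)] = -4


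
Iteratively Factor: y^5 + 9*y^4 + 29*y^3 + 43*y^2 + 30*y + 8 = (y + 1)*(y^4 + 8*y^3 + 21*y^2 + 22*y + 8) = (y + 1)*(y + 2)*(y^3 + 6*y^2 + 9*y + 4) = (y + 1)*(y + 2)*(y + 4)*(y^2 + 2*y + 1) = (y + 1)^2*(y + 2)*(y + 4)*(y + 1)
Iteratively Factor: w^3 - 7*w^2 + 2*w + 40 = (w - 5)*(w^2 - 2*w - 8) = (w - 5)*(w - 4)*(w + 2)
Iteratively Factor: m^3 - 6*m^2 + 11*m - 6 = (m - 1)*(m^2 - 5*m + 6) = (m - 2)*(m - 1)*(m - 3)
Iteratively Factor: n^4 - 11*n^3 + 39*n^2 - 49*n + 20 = (n - 1)*(n^3 - 10*n^2 + 29*n - 20) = (n - 4)*(n - 1)*(n^2 - 6*n + 5) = (n - 4)*(n - 1)^2*(n - 5)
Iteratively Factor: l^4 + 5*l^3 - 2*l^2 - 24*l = (l + 3)*(l^3 + 2*l^2 - 8*l) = l*(l + 3)*(l^2 + 2*l - 8) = l*(l + 3)*(l + 4)*(l - 2)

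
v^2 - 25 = (v - 5)*(v + 5)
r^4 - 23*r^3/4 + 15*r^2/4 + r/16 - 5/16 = (r - 5)*(r - 1/2)^2*(r + 1/4)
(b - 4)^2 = b^2 - 8*b + 16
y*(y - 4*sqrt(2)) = y^2 - 4*sqrt(2)*y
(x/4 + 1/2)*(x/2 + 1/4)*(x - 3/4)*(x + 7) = x^4/8 + 35*x^3/32 + 91*x^2/64 - 55*x/64 - 21/32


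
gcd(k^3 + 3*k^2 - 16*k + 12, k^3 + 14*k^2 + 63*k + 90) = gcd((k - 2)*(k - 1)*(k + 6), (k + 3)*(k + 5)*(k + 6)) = k + 6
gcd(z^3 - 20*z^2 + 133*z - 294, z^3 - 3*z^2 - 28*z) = z - 7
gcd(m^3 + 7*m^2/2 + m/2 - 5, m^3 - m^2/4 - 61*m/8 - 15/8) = m + 5/2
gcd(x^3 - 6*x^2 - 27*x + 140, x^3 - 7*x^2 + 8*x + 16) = x - 4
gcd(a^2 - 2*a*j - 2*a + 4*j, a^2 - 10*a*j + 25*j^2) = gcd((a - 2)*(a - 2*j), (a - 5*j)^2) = 1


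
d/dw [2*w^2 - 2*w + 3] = 4*w - 2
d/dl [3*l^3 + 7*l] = 9*l^2 + 7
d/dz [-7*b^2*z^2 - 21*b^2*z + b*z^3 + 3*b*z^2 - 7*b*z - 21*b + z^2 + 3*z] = -14*b^2*z - 21*b^2 + 3*b*z^2 + 6*b*z - 7*b + 2*z + 3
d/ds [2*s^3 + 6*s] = 6*s^2 + 6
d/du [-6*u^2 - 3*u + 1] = -12*u - 3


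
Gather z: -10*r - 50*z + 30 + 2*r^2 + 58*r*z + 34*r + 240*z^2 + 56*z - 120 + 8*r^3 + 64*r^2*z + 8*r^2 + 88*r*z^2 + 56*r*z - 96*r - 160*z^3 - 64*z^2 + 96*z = 8*r^3 + 10*r^2 - 72*r - 160*z^3 + z^2*(88*r + 176) + z*(64*r^2 + 114*r + 102) - 90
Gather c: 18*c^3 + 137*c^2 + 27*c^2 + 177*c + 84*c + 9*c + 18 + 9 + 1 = 18*c^3 + 164*c^2 + 270*c + 28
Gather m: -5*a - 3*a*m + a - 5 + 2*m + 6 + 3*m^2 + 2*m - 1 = -4*a + 3*m^2 + m*(4 - 3*a)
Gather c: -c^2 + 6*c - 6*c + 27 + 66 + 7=100 - c^2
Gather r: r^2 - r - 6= r^2 - r - 6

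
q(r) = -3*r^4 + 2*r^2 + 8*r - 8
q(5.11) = -1960.42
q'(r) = -12*r^3 + 4*r + 8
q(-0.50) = -11.69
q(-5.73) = -3222.17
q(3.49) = -400.78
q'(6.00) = -2560.00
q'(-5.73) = 2242.67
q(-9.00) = -19601.00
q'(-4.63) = 1180.51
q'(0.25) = 8.81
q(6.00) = -3776.00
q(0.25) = -5.89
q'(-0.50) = 7.50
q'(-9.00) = 8720.00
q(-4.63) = -1380.79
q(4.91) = -1664.11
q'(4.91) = -1392.81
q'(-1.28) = 28.05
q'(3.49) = -488.14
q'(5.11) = -1572.75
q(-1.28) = -23.02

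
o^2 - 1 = (o - 1)*(o + 1)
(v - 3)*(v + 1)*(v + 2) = v^3 - 7*v - 6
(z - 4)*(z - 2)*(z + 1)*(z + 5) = z^4 - 23*z^2 + 18*z + 40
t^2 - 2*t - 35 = (t - 7)*(t + 5)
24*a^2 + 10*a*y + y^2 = (4*a + y)*(6*a + y)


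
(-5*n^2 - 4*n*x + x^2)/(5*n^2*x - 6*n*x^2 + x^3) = (n + x)/(x*(-n + x))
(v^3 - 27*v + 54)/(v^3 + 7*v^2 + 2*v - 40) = (v^3 - 27*v + 54)/(v^3 + 7*v^2 + 2*v - 40)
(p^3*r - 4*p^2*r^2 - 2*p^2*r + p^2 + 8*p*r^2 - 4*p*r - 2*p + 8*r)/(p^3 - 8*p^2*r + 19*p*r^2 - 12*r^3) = (p^2*r - 2*p*r + p - 2)/(p^2 - 4*p*r + 3*r^2)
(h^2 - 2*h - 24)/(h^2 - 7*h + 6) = (h + 4)/(h - 1)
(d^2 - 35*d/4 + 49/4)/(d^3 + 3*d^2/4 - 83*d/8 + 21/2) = 2*(d - 7)/(2*d^2 + 5*d - 12)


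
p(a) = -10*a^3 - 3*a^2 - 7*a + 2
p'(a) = -30*a^2 - 6*a - 7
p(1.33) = -36.14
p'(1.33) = -68.05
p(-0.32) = 4.26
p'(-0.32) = -8.15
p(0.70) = -7.80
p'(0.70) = -25.90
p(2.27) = -146.32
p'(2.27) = -175.21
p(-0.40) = 4.96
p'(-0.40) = -9.40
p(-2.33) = 128.52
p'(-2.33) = -155.89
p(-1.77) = 60.44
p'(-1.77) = -90.37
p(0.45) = -2.67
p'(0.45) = -15.78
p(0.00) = 2.00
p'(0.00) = -7.00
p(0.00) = 2.00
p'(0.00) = -7.00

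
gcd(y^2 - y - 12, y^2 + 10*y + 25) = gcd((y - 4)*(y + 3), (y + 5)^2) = 1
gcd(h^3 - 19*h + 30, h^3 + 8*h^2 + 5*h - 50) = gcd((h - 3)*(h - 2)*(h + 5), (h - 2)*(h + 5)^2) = h^2 + 3*h - 10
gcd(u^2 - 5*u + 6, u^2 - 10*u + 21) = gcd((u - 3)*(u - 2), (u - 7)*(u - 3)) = u - 3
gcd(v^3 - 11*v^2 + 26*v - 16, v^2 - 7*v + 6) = v - 1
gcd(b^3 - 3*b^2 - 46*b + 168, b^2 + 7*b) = b + 7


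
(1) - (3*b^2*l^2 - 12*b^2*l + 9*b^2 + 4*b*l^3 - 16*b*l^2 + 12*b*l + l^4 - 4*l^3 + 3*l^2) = -3*b^2*l^2 + 12*b^2*l - 9*b^2 - 4*b*l^3 + 16*b*l^2 - 12*b*l - l^4 + 4*l^3 - 3*l^2 + 1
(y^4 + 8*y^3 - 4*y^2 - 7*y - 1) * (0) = 0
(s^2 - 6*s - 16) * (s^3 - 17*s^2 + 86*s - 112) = s^5 - 23*s^4 + 172*s^3 - 356*s^2 - 704*s + 1792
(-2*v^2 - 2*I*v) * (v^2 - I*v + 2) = -2*v^4 - 6*v^2 - 4*I*v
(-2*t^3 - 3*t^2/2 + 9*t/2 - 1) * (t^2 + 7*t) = -2*t^5 - 31*t^4/2 - 6*t^3 + 61*t^2/2 - 7*t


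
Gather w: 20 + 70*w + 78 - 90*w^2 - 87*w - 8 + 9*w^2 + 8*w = -81*w^2 - 9*w + 90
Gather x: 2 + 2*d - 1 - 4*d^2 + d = -4*d^2 + 3*d + 1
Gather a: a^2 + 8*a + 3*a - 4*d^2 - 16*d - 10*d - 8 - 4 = a^2 + 11*a - 4*d^2 - 26*d - 12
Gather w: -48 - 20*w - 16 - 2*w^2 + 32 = -2*w^2 - 20*w - 32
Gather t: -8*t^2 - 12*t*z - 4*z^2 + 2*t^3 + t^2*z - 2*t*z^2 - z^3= 2*t^3 + t^2*(z - 8) + t*(-2*z^2 - 12*z) - z^3 - 4*z^2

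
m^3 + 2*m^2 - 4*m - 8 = (m - 2)*(m + 2)^2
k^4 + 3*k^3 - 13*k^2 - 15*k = k*(k - 3)*(k + 1)*(k + 5)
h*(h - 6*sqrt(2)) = h^2 - 6*sqrt(2)*h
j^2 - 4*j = j*(j - 4)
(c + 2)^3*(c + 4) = c^4 + 10*c^3 + 36*c^2 + 56*c + 32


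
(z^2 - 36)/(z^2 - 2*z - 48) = (z - 6)/(z - 8)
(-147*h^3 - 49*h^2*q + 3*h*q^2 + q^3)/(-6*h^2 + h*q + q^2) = (-49*h^2 + q^2)/(-2*h + q)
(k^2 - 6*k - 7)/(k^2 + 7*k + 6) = (k - 7)/(k + 6)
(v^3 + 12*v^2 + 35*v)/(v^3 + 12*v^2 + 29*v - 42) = v*(v + 5)/(v^2 + 5*v - 6)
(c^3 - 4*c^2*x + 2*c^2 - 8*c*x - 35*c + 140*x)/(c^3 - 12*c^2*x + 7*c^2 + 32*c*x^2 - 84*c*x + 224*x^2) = (5 - c)/(-c + 8*x)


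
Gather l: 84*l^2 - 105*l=84*l^2 - 105*l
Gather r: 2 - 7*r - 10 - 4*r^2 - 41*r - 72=-4*r^2 - 48*r - 80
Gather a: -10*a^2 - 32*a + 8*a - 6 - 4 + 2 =-10*a^2 - 24*a - 8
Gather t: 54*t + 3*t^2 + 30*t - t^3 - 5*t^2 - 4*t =-t^3 - 2*t^2 + 80*t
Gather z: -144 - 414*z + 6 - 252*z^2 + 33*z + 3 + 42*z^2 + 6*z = -210*z^2 - 375*z - 135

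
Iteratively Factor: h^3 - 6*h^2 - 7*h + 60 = (h + 3)*(h^2 - 9*h + 20) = (h - 5)*(h + 3)*(h - 4)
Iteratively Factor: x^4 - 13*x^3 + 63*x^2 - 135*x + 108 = (x - 3)*(x^3 - 10*x^2 + 33*x - 36) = (x - 3)^2*(x^2 - 7*x + 12) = (x - 3)^3*(x - 4)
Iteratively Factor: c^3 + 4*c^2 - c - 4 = (c - 1)*(c^2 + 5*c + 4) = (c - 1)*(c + 4)*(c + 1)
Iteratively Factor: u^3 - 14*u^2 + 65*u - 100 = (u - 4)*(u^2 - 10*u + 25) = (u - 5)*(u - 4)*(u - 5)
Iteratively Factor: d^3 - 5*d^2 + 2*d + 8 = (d + 1)*(d^2 - 6*d + 8) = (d - 4)*(d + 1)*(d - 2)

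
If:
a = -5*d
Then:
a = -5*d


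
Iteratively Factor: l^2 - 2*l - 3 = (l + 1)*(l - 3)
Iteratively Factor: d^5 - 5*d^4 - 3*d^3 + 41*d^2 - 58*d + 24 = (d - 1)*(d^4 - 4*d^3 - 7*d^2 + 34*d - 24) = (d - 2)*(d - 1)*(d^3 - 2*d^2 - 11*d + 12) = (d - 2)*(d - 1)^2*(d^2 - d - 12) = (d - 2)*(d - 1)^2*(d + 3)*(d - 4)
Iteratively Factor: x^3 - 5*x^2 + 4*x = (x - 4)*(x^2 - x) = (x - 4)*(x - 1)*(x)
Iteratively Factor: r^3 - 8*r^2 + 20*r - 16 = (r - 4)*(r^2 - 4*r + 4) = (r - 4)*(r - 2)*(r - 2)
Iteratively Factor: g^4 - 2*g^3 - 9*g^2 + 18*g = (g - 2)*(g^3 - 9*g) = (g - 3)*(g - 2)*(g^2 + 3*g) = g*(g - 3)*(g - 2)*(g + 3)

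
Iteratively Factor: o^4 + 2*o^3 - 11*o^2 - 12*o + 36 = (o + 3)*(o^3 - o^2 - 8*o + 12) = (o - 2)*(o + 3)*(o^2 + o - 6) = (o - 2)*(o + 3)^2*(o - 2)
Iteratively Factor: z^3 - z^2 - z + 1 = (z + 1)*(z^2 - 2*z + 1) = (z - 1)*(z + 1)*(z - 1)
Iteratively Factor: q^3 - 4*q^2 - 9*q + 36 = (q - 4)*(q^2 - 9) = (q - 4)*(q + 3)*(q - 3)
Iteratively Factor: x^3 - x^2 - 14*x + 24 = (x - 2)*(x^2 + x - 12) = (x - 3)*(x - 2)*(x + 4)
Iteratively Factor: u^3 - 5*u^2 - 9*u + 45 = (u - 5)*(u^2 - 9) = (u - 5)*(u + 3)*(u - 3)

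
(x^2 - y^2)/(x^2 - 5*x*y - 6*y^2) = (x - y)/(x - 6*y)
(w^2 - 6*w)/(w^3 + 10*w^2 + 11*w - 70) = w*(w - 6)/(w^3 + 10*w^2 + 11*w - 70)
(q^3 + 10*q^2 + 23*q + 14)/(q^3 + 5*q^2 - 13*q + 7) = (q^2 + 3*q + 2)/(q^2 - 2*q + 1)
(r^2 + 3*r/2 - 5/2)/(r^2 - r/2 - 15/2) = (r - 1)/(r - 3)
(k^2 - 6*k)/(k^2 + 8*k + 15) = k*(k - 6)/(k^2 + 8*k + 15)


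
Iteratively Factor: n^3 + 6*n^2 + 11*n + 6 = (n + 3)*(n^2 + 3*n + 2) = (n + 2)*(n + 3)*(n + 1)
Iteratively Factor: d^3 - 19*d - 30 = (d - 5)*(d^2 + 5*d + 6) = (d - 5)*(d + 3)*(d + 2)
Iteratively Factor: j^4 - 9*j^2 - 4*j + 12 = (j - 3)*(j^3 + 3*j^2 - 4) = (j - 3)*(j + 2)*(j^2 + j - 2) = (j - 3)*(j + 2)^2*(j - 1)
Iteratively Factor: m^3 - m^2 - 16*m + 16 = (m + 4)*(m^2 - 5*m + 4) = (m - 1)*(m + 4)*(m - 4)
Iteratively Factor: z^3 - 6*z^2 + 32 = (z - 4)*(z^2 - 2*z - 8) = (z - 4)*(z + 2)*(z - 4)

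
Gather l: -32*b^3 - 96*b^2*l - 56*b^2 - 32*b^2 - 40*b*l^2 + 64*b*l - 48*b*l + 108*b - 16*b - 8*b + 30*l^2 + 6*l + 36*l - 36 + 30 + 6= -32*b^3 - 88*b^2 + 84*b + l^2*(30 - 40*b) + l*(-96*b^2 + 16*b + 42)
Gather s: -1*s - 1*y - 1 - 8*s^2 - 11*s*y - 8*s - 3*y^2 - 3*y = -8*s^2 + s*(-11*y - 9) - 3*y^2 - 4*y - 1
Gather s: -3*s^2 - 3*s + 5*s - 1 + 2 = -3*s^2 + 2*s + 1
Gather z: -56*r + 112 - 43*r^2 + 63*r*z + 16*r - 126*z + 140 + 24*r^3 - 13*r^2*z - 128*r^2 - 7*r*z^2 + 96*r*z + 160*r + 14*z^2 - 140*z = 24*r^3 - 171*r^2 + 120*r + z^2*(14 - 7*r) + z*(-13*r^2 + 159*r - 266) + 252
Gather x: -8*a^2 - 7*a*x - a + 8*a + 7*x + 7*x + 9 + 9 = -8*a^2 + 7*a + x*(14 - 7*a) + 18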